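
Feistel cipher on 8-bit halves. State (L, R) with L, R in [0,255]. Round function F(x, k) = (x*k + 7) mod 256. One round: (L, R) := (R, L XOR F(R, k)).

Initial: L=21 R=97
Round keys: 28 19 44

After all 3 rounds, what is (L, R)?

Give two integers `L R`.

Round 1 (k=28): L=97 R=182
Round 2 (k=19): L=182 R=232
Round 3 (k=44): L=232 R=81

Answer: 232 81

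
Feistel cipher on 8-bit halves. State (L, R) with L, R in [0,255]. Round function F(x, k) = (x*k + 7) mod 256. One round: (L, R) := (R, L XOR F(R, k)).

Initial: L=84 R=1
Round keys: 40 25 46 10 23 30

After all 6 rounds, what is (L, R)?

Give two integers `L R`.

Round 1 (k=40): L=1 R=123
Round 2 (k=25): L=123 R=11
Round 3 (k=46): L=11 R=122
Round 4 (k=10): L=122 R=192
Round 5 (k=23): L=192 R=61
Round 6 (k=30): L=61 R=237

Answer: 61 237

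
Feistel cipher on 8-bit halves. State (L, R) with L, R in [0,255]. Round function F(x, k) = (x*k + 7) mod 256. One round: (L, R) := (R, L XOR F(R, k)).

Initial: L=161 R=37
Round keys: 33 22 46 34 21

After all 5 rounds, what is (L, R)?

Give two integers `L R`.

Answer: 91 148

Derivation:
Round 1 (k=33): L=37 R=109
Round 2 (k=22): L=109 R=64
Round 3 (k=46): L=64 R=234
Round 4 (k=34): L=234 R=91
Round 5 (k=21): L=91 R=148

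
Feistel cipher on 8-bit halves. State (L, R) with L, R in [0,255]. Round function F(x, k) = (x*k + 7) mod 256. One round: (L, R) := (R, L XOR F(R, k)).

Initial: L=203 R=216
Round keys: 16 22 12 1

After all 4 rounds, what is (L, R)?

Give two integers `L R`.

Round 1 (k=16): L=216 R=76
Round 2 (k=22): L=76 R=87
Round 3 (k=12): L=87 R=87
Round 4 (k=1): L=87 R=9

Answer: 87 9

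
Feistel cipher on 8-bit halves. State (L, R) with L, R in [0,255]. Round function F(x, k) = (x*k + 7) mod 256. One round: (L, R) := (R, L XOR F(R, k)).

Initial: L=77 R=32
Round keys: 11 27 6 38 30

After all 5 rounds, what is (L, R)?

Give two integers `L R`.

Round 1 (k=11): L=32 R=42
Round 2 (k=27): L=42 R=85
Round 3 (k=6): L=85 R=47
Round 4 (k=38): L=47 R=84
Round 5 (k=30): L=84 R=240

Answer: 84 240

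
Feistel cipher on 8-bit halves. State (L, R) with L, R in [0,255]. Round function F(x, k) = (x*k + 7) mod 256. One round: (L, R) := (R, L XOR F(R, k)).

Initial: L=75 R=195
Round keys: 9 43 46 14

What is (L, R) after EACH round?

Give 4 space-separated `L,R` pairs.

Round 1 (k=9): L=195 R=169
Round 2 (k=43): L=169 R=169
Round 3 (k=46): L=169 R=204
Round 4 (k=14): L=204 R=134

Answer: 195,169 169,169 169,204 204,134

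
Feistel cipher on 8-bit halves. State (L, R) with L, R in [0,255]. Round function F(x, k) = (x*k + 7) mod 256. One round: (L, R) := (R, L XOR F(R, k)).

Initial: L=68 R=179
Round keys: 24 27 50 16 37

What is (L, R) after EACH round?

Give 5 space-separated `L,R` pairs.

Round 1 (k=24): L=179 R=139
Round 2 (k=27): L=139 R=3
Round 3 (k=50): L=3 R=22
Round 4 (k=16): L=22 R=100
Round 5 (k=37): L=100 R=109

Answer: 179,139 139,3 3,22 22,100 100,109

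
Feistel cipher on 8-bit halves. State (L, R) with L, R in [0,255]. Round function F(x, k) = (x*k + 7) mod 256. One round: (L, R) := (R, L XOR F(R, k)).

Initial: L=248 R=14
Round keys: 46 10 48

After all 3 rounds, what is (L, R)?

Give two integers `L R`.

Round 1 (k=46): L=14 R=115
Round 2 (k=10): L=115 R=139
Round 3 (k=48): L=139 R=100

Answer: 139 100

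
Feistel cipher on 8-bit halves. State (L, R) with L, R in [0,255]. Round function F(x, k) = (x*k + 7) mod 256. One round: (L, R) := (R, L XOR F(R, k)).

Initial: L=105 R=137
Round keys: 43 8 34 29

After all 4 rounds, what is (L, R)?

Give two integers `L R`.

Round 1 (k=43): L=137 R=99
Round 2 (k=8): L=99 R=150
Round 3 (k=34): L=150 R=144
Round 4 (k=29): L=144 R=193

Answer: 144 193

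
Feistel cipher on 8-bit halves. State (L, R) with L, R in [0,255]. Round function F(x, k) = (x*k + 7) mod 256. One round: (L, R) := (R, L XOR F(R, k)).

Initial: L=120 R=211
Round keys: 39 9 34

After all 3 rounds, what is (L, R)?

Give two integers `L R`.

Answer: 40 3

Derivation:
Round 1 (k=39): L=211 R=84
Round 2 (k=9): L=84 R=40
Round 3 (k=34): L=40 R=3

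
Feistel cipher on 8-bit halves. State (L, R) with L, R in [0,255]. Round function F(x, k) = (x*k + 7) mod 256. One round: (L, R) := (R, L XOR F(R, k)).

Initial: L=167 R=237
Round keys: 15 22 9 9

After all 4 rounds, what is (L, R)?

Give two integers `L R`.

Round 1 (k=15): L=237 R=77
Round 2 (k=22): L=77 R=72
Round 3 (k=9): L=72 R=194
Round 4 (k=9): L=194 R=145

Answer: 194 145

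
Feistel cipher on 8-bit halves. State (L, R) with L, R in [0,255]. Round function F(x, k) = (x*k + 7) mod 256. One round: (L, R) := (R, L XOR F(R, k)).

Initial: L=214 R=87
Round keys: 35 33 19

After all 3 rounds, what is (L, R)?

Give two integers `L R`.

Answer: 214 211

Derivation:
Round 1 (k=35): L=87 R=58
Round 2 (k=33): L=58 R=214
Round 3 (k=19): L=214 R=211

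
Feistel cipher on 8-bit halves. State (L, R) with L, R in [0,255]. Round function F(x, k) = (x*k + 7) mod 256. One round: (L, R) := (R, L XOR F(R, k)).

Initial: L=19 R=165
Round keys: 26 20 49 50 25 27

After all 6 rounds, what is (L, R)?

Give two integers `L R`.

Answer: 253 177

Derivation:
Round 1 (k=26): L=165 R=218
Round 2 (k=20): L=218 R=170
Round 3 (k=49): L=170 R=75
Round 4 (k=50): L=75 R=7
Round 5 (k=25): L=7 R=253
Round 6 (k=27): L=253 R=177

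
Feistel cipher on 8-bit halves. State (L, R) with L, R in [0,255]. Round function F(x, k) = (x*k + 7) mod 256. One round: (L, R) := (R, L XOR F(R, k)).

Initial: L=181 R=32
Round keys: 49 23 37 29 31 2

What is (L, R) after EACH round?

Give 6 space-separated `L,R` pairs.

Round 1 (k=49): L=32 R=146
Round 2 (k=23): L=146 R=5
Round 3 (k=37): L=5 R=82
Round 4 (k=29): L=82 R=84
Round 5 (k=31): L=84 R=97
Round 6 (k=2): L=97 R=157

Answer: 32,146 146,5 5,82 82,84 84,97 97,157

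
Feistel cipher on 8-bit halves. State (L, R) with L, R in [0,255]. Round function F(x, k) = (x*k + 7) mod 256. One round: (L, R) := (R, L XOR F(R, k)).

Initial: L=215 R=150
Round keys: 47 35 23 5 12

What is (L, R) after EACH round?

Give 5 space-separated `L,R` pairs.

Answer: 150,70 70,15 15,38 38,202 202,89

Derivation:
Round 1 (k=47): L=150 R=70
Round 2 (k=35): L=70 R=15
Round 3 (k=23): L=15 R=38
Round 4 (k=5): L=38 R=202
Round 5 (k=12): L=202 R=89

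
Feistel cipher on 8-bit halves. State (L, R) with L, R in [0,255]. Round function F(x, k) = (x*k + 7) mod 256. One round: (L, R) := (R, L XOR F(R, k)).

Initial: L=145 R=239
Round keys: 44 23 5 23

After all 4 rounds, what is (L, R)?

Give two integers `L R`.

Round 1 (k=44): L=239 R=138
Round 2 (k=23): L=138 R=130
Round 3 (k=5): L=130 R=27
Round 4 (k=23): L=27 R=246

Answer: 27 246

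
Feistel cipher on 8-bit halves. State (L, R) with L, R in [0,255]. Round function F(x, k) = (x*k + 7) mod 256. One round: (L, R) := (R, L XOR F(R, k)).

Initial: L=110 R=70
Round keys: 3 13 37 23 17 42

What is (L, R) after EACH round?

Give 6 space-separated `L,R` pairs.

Round 1 (k=3): L=70 R=183
Round 2 (k=13): L=183 R=20
Round 3 (k=37): L=20 R=92
Round 4 (k=23): L=92 R=95
Round 5 (k=17): L=95 R=10
Round 6 (k=42): L=10 R=244

Answer: 70,183 183,20 20,92 92,95 95,10 10,244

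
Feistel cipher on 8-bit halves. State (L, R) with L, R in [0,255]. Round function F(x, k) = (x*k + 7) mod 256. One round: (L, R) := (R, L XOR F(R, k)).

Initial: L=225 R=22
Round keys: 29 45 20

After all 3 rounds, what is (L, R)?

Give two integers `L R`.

Answer: 141 111

Derivation:
Round 1 (k=29): L=22 R=100
Round 2 (k=45): L=100 R=141
Round 3 (k=20): L=141 R=111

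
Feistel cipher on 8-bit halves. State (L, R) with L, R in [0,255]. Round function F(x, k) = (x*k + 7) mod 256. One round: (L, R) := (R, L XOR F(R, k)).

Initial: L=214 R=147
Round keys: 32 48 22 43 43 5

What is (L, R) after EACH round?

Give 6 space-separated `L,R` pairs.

Answer: 147,177 177,164 164,174 174,229 229,208 208,242

Derivation:
Round 1 (k=32): L=147 R=177
Round 2 (k=48): L=177 R=164
Round 3 (k=22): L=164 R=174
Round 4 (k=43): L=174 R=229
Round 5 (k=43): L=229 R=208
Round 6 (k=5): L=208 R=242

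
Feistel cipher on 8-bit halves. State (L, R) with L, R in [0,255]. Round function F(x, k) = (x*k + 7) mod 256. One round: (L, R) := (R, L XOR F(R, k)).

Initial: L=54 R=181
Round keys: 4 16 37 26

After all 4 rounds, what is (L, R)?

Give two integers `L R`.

Answer: 220 61

Derivation:
Round 1 (k=4): L=181 R=237
Round 2 (k=16): L=237 R=98
Round 3 (k=37): L=98 R=220
Round 4 (k=26): L=220 R=61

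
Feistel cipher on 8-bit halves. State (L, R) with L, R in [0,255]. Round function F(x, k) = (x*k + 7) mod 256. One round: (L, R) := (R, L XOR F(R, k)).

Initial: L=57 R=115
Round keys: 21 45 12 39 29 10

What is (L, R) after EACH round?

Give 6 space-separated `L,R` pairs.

Round 1 (k=21): L=115 R=79
Round 2 (k=45): L=79 R=153
Round 3 (k=12): L=153 R=124
Round 4 (k=39): L=124 R=114
Round 5 (k=29): L=114 R=141
Round 6 (k=10): L=141 R=251

Answer: 115,79 79,153 153,124 124,114 114,141 141,251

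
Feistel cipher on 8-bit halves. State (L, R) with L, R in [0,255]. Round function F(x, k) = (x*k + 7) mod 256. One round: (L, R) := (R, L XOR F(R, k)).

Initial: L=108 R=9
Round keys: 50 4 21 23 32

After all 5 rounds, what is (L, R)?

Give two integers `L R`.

Round 1 (k=50): L=9 R=165
Round 2 (k=4): L=165 R=146
Round 3 (k=21): L=146 R=164
Round 4 (k=23): L=164 R=81
Round 5 (k=32): L=81 R=131

Answer: 81 131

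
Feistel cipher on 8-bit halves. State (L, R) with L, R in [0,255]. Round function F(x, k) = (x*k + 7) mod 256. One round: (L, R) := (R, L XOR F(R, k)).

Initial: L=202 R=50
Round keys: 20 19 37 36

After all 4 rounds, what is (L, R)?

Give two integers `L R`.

Round 1 (k=20): L=50 R=37
Round 2 (k=19): L=37 R=244
Round 3 (k=37): L=244 R=110
Round 4 (k=36): L=110 R=139

Answer: 110 139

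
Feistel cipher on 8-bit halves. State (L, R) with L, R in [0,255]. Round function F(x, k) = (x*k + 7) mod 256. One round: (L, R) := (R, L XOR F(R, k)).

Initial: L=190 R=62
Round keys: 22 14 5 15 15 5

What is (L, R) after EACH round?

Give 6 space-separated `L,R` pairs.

Round 1 (k=22): L=62 R=229
Round 2 (k=14): L=229 R=179
Round 3 (k=5): L=179 R=99
Round 4 (k=15): L=99 R=103
Round 5 (k=15): L=103 R=115
Round 6 (k=5): L=115 R=33

Answer: 62,229 229,179 179,99 99,103 103,115 115,33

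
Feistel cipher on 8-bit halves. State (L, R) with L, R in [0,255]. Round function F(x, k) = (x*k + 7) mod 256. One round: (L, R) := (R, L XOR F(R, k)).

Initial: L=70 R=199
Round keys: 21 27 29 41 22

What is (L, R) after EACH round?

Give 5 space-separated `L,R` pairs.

Answer: 199,28 28,60 60,207 207,18 18,92

Derivation:
Round 1 (k=21): L=199 R=28
Round 2 (k=27): L=28 R=60
Round 3 (k=29): L=60 R=207
Round 4 (k=41): L=207 R=18
Round 5 (k=22): L=18 R=92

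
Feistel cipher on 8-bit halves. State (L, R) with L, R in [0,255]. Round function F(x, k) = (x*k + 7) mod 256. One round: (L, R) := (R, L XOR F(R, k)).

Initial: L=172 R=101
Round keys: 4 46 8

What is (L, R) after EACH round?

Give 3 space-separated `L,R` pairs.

Answer: 101,55 55,140 140,80

Derivation:
Round 1 (k=4): L=101 R=55
Round 2 (k=46): L=55 R=140
Round 3 (k=8): L=140 R=80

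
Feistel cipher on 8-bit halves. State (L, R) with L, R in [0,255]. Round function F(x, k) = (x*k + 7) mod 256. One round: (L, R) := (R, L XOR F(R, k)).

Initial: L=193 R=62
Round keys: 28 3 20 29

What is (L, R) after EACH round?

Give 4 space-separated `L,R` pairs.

Answer: 62,14 14,15 15,61 61,255

Derivation:
Round 1 (k=28): L=62 R=14
Round 2 (k=3): L=14 R=15
Round 3 (k=20): L=15 R=61
Round 4 (k=29): L=61 R=255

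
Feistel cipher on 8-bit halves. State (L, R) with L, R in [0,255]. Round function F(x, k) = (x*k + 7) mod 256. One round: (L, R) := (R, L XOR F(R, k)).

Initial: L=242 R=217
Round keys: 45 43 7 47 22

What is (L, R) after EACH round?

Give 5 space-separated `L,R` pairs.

Round 1 (k=45): L=217 R=222
Round 2 (k=43): L=222 R=136
Round 3 (k=7): L=136 R=97
Round 4 (k=47): L=97 R=94
Round 5 (k=22): L=94 R=122

Answer: 217,222 222,136 136,97 97,94 94,122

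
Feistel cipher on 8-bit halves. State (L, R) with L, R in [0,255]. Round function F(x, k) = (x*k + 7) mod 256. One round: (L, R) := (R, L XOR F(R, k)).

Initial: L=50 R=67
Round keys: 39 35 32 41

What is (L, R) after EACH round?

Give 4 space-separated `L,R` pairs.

Round 1 (k=39): L=67 R=14
Round 2 (k=35): L=14 R=178
Round 3 (k=32): L=178 R=73
Round 4 (k=41): L=73 R=10

Answer: 67,14 14,178 178,73 73,10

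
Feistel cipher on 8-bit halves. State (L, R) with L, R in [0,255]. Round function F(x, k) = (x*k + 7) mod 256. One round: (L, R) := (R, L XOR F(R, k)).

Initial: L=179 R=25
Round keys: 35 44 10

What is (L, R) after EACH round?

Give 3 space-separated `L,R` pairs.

Round 1 (k=35): L=25 R=193
Round 2 (k=44): L=193 R=42
Round 3 (k=10): L=42 R=106

Answer: 25,193 193,42 42,106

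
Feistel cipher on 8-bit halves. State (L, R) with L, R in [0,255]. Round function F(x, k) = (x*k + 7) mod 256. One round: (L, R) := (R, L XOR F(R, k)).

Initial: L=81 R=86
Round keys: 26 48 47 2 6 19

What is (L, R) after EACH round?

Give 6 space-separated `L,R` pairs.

Round 1 (k=26): L=86 R=146
Round 2 (k=48): L=146 R=49
Round 3 (k=47): L=49 R=148
Round 4 (k=2): L=148 R=30
Round 5 (k=6): L=30 R=47
Round 6 (k=19): L=47 R=154

Answer: 86,146 146,49 49,148 148,30 30,47 47,154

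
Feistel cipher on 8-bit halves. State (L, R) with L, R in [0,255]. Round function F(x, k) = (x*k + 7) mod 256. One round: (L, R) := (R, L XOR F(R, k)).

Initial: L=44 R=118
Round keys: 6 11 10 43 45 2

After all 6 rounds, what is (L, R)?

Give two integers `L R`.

Round 1 (k=6): L=118 R=231
Round 2 (k=11): L=231 R=130
Round 3 (k=10): L=130 R=252
Round 4 (k=43): L=252 R=217
Round 5 (k=45): L=217 R=208
Round 6 (k=2): L=208 R=126

Answer: 208 126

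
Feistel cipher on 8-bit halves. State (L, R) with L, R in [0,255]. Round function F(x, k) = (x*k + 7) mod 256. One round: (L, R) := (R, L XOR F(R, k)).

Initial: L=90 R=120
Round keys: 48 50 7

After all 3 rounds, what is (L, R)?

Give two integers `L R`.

Answer: 73 219

Derivation:
Round 1 (k=48): L=120 R=221
Round 2 (k=50): L=221 R=73
Round 3 (k=7): L=73 R=219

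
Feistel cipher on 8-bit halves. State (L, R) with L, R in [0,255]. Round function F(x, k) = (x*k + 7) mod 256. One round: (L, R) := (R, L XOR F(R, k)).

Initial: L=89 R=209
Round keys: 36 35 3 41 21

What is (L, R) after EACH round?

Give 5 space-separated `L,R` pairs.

Round 1 (k=36): L=209 R=50
Round 2 (k=35): L=50 R=12
Round 3 (k=3): L=12 R=25
Round 4 (k=41): L=25 R=4
Round 5 (k=21): L=4 R=66

Answer: 209,50 50,12 12,25 25,4 4,66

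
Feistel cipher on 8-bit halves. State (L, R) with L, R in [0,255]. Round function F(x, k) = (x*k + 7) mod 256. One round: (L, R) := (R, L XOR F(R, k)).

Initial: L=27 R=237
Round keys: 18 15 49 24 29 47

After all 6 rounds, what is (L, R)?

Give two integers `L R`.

Answer: 103 95

Derivation:
Round 1 (k=18): L=237 R=170
Round 2 (k=15): L=170 R=16
Round 3 (k=49): L=16 R=189
Round 4 (k=24): L=189 R=175
Round 5 (k=29): L=175 R=103
Round 6 (k=47): L=103 R=95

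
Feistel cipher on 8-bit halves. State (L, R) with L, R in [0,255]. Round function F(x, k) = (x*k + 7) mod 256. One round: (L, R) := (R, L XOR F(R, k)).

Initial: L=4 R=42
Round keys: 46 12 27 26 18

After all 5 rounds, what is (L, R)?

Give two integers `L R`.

Answer: 248 210

Derivation:
Round 1 (k=46): L=42 R=151
Round 2 (k=12): L=151 R=49
Round 3 (k=27): L=49 R=165
Round 4 (k=26): L=165 R=248
Round 5 (k=18): L=248 R=210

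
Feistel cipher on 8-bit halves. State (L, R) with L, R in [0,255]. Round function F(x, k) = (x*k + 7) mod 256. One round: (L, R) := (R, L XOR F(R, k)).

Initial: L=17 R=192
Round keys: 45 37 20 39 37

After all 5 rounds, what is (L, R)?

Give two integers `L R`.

Round 1 (k=45): L=192 R=214
Round 2 (k=37): L=214 R=53
Round 3 (k=20): L=53 R=253
Round 4 (k=39): L=253 R=167
Round 5 (k=37): L=167 R=215

Answer: 167 215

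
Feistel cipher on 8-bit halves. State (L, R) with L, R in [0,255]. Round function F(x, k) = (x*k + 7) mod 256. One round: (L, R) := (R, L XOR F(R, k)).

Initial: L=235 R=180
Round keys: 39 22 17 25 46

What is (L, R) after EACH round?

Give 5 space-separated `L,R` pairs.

Answer: 180,152 152,163 163,66 66,218 218,113

Derivation:
Round 1 (k=39): L=180 R=152
Round 2 (k=22): L=152 R=163
Round 3 (k=17): L=163 R=66
Round 4 (k=25): L=66 R=218
Round 5 (k=46): L=218 R=113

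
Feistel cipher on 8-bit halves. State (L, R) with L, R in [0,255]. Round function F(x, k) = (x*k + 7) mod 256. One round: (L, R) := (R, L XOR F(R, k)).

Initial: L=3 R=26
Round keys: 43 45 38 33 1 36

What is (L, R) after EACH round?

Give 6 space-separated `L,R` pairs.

Round 1 (k=43): L=26 R=102
Round 2 (k=45): L=102 R=239
Round 3 (k=38): L=239 R=231
Round 4 (k=33): L=231 R=33
Round 5 (k=1): L=33 R=207
Round 6 (k=36): L=207 R=2

Answer: 26,102 102,239 239,231 231,33 33,207 207,2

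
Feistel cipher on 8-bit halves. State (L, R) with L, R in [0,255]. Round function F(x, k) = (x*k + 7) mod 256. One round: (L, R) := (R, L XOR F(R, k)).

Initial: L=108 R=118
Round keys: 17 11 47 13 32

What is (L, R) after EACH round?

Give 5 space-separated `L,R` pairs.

Round 1 (k=17): L=118 R=177
Round 2 (k=11): L=177 R=212
Round 3 (k=47): L=212 R=66
Round 4 (k=13): L=66 R=181
Round 5 (k=32): L=181 R=229

Answer: 118,177 177,212 212,66 66,181 181,229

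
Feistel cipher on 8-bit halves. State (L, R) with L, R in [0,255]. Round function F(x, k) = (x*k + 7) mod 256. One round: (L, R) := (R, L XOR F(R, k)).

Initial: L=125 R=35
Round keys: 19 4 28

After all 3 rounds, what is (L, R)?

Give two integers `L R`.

Answer: 88 122

Derivation:
Round 1 (k=19): L=35 R=221
Round 2 (k=4): L=221 R=88
Round 3 (k=28): L=88 R=122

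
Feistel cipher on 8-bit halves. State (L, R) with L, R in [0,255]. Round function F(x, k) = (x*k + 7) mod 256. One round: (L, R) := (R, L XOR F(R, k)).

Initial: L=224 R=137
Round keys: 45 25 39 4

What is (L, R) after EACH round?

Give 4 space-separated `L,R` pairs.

Round 1 (k=45): L=137 R=252
Round 2 (k=25): L=252 R=42
Round 3 (k=39): L=42 R=145
Round 4 (k=4): L=145 R=97

Answer: 137,252 252,42 42,145 145,97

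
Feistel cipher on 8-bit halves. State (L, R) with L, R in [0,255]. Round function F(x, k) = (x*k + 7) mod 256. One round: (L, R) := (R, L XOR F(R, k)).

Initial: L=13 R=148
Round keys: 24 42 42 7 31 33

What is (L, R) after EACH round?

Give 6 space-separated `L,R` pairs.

Round 1 (k=24): L=148 R=234
Round 2 (k=42): L=234 R=255
Round 3 (k=42): L=255 R=55
Round 4 (k=7): L=55 R=119
Round 5 (k=31): L=119 R=71
Round 6 (k=33): L=71 R=89

Answer: 148,234 234,255 255,55 55,119 119,71 71,89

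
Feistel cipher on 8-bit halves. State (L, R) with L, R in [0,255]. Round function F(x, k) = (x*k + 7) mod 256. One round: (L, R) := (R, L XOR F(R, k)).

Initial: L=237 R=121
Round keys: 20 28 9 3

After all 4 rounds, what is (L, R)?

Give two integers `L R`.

Round 1 (k=20): L=121 R=150
Round 2 (k=28): L=150 R=22
Round 3 (k=9): L=22 R=91
Round 4 (k=3): L=91 R=14

Answer: 91 14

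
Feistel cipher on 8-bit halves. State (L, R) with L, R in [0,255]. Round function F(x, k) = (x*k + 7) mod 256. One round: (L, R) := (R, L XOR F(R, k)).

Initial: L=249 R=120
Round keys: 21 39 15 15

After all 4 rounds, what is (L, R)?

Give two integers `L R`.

Round 1 (k=21): L=120 R=38
Round 2 (k=39): L=38 R=169
Round 3 (k=15): L=169 R=200
Round 4 (k=15): L=200 R=22

Answer: 200 22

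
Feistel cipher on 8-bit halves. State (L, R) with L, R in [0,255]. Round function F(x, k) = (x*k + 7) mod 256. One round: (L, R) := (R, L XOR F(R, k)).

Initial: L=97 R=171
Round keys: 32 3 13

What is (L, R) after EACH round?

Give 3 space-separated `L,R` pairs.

Round 1 (k=32): L=171 R=6
Round 2 (k=3): L=6 R=178
Round 3 (k=13): L=178 R=23

Answer: 171,6 6,178 178,23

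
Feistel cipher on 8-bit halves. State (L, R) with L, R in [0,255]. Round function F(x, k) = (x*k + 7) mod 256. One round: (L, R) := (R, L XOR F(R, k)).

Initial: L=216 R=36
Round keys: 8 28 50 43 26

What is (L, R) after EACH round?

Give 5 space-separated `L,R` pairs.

Answer: 36,255 255,207 207,138 138,250 250,225

Derivation:
Round 1 (k=8): L=36 R=255
Round 2 (k=28): L=255 R=207
Round 3 (k=50): L=207 R=138
Round 4 (k=43): L=138 R=250
Round 5 (k=26): L=250 R=225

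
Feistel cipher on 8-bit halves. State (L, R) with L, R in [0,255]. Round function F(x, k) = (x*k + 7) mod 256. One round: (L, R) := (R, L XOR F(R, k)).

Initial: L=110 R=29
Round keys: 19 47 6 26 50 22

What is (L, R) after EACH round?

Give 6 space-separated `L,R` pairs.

Round 1 (k=19): L=29 R=64
Round 2 (k=47): L=64 R=218
Round 3 (k=6): L=218 R=99
Round 4 (k=26): L=99 R=207
Round 5 (k=50): L=207 R=22
Round 6 (k=22): L=22 R=36

Answer: 29,64 64,218 218,99 99,207 207,22 22,36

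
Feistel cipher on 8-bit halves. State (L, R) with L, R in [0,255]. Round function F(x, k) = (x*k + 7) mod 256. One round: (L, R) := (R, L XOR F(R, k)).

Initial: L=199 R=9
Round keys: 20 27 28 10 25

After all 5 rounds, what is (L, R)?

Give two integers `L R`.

Answer: 55 229

Derivation:
Round 1 (k=20): L=9 R=124
Round 2 (k=27): L=124 R=18
Round 3 (k=28): L=18 R=131
Round 4 (k=10): L=131 R=55
Round 5 (k=25): L=55 R=229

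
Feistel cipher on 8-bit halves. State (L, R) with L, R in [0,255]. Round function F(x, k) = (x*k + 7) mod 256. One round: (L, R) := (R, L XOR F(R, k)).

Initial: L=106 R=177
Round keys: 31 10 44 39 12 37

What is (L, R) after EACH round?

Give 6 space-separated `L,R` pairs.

Answer: 177,28 28,174 174,243 243,162 162,108 108,1

Derivation:
Round 1 (k=31): L=177 R=28
Round 2 (k=10): L=28 R=174
Round 3 (k=44): L=174 R=243
Round 4 (k=39): L=243 R=162
Round 5 (k=12): L=162 R=108
Round 6 (k=37): L=108 R=1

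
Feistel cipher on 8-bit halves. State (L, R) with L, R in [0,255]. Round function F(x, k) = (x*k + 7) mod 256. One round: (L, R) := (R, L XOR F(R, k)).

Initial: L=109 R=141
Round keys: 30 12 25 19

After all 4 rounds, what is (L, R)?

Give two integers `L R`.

Answer: 225 176

Derivation:
Round 1 (k=30): L=141 R=224
Round 2 (k=12): L=224 R=10
Round 3 (k=25): L=10 R=225
Round 4 (k=19): L=225 R=176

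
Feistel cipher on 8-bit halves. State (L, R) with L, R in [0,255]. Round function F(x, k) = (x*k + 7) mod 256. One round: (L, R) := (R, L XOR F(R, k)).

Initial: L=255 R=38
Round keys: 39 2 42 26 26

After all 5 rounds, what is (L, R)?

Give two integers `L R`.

Round 1 (k=39): L=38 R=46
Round 2 (k=2): L=46 R=69
Round 3 (k=42): L=69 R=119
Round 4 (k=26): L=119 R=88
Round 5 (k=26): L=88 R=128

Answer: 88 128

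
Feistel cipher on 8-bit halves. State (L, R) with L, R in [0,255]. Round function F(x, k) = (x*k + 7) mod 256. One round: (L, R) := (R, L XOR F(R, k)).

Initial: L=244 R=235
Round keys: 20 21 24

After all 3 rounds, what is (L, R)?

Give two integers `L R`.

Round 1 (k=20): L=235 R=151
Round 2 (k=21): L=151 R=129
Round 3 (k=24): L=129 R=136

Answer: 129 136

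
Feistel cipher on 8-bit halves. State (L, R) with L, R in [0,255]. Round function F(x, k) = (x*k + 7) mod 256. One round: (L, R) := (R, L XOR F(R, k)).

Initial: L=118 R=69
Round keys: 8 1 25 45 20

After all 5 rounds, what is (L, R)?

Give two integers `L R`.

Round 1 (k=8): L=69 R=89
Round 2 (k=1): L=89 R=37
Round 3 (k=25): L=37 R=253
Round 4 (k=45): L=253 R=165
Round 5 (k=20): L=165 R=22

Answer: 165 22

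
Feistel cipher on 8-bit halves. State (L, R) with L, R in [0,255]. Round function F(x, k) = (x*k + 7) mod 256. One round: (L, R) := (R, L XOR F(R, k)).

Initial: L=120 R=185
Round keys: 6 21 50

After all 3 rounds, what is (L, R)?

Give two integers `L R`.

Answer: 169 44

Derivation:
Round 1 (k=6): L=185 R=37
Round 2 (k=21): L=37 R=169
Round 3 (k=50): L=169 R=44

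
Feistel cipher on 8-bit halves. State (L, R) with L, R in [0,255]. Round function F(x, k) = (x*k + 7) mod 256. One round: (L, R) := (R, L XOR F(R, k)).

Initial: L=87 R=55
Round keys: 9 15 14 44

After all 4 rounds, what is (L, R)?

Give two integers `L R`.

Answer: 52 182

Derivation:
Round 1 (k=9): L=55 R=161
Round 2 (k=15): L=161 R=65
Round 3 (k=14): L=65 R=52
Round 4 (k=44): L=52 R=182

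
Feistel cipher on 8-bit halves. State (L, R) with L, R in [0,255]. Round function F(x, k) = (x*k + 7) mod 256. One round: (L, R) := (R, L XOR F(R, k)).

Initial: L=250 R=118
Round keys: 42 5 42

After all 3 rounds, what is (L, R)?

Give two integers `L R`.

Round 1 (k=42): L=118 R=153
Round 2 (k=5): L=153 R=114
Round 3 (k=42): L=114 R=34

Answer: 114 34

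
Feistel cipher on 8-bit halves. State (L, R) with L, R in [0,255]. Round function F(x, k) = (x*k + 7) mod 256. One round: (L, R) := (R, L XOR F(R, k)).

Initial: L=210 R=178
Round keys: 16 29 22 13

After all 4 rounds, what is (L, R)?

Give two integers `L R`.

Answer: 118 127

Derivation:
Round 1 (k=16): L=178 R=245
Round 2 (k=29): L=245 R=122
Round 3 (k=22): L=122 R=118
Round 4 (k=13): L=118 R=127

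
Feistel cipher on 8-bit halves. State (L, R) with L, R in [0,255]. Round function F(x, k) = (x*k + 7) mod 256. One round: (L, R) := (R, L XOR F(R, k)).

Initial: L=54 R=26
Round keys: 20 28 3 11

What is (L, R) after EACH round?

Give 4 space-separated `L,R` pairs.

Answer: 26,57 57,89 89,43 43,185

Derivation:
Round 1 (k=20): L=26 R=57
Round 2 (k=28): L=57 R=89
Round 3 (k=3): L=89 R=43
Round 4 (k=11): L=43 R=185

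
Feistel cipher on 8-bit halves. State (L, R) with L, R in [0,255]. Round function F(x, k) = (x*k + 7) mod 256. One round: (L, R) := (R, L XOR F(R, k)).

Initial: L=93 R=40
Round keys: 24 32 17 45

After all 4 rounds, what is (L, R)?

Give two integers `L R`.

Answer: 252 60

Derivation:
Round 1 (k=24): L=40 R=154
Round 2 (k=32): L=154 R=111
Round 3 (k=17): L=111 R=252
Round 4 (k=45): L=252 R=60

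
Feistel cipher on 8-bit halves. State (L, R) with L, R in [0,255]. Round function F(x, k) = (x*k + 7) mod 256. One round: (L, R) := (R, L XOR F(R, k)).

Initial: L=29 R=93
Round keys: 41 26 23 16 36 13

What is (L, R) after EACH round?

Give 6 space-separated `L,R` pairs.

Round 1 (k=41): L=93 R=241
Round 2 (k=26): L=241 R=220
Round 3 (k=23): L=220 R=58
Round 4 (k=16): L=58 R=123
Round 5 (k=36): L=123 R=105
Round 6 (k=13): L=105 R=39

Answer: 93,241 241,220 220,58 58,123 123,105 105,39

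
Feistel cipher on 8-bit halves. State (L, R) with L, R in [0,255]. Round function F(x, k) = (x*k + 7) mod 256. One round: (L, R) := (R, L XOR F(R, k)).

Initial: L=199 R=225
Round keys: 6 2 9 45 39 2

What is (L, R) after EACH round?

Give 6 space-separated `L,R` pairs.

Answer: 225,138 138,250 250,91 91,252 252,48 48,155

Derivation:
Round 1 (k=6): L=225 R=138
Round 2 (k=2): L=138 R=250
Round 3 (k=9): L=250 R=91
Round 4 (k=45): L=91 R=252
Round 5 (k=39): L=252 R=48
Round 6 (k=2): L=48 R=155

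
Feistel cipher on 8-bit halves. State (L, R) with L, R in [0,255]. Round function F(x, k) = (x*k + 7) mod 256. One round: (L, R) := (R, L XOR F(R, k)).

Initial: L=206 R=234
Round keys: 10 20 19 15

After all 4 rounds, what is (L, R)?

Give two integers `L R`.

Round 1 (k=10): L=234 R=229
Round 2 (k=20): L=229 R=1
Round 3 (k=19): L=1 R=255
Round 4 (k=15): L=255 R=249

Answer: 255 249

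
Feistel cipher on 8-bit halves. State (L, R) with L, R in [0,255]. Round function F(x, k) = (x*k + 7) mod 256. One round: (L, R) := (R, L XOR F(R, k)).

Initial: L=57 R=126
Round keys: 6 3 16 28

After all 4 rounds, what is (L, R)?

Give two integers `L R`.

Round 1 (k=6): L=126 R=194
Round 2 (k=3): L=194 R=51
Round 3 (k=16): L=51 R=245
Round 4 (k=28): L=245 R=224

Answer: 245 224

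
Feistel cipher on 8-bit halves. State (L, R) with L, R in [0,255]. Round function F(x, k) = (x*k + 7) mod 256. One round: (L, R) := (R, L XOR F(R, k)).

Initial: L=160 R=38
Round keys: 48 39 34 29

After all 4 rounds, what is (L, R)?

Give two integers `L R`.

Round 1 (k=48): L=38 R=135
Round 2 (k=39): L=135 R=190
Round 3 (k=34): L=190 R=196
Round 4 (k=29): L=196 R=133

Answer: 196 133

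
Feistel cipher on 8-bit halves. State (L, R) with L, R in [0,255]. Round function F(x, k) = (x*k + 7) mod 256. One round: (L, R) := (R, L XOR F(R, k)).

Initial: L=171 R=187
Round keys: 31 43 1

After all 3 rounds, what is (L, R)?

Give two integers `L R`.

Answer: 143 145

Derivation:
Round 1 (k=31): L=187 R=7
Round 2 (k=43): L=7 R=143
Round 3 (k=1): L=143 R=145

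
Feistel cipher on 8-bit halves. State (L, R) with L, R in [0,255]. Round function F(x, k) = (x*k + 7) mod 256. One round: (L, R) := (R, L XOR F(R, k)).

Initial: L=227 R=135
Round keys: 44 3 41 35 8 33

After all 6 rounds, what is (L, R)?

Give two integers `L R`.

Round 1 (k=44): L=135 R=216
Round 2 (k=3): L=216 R=8
Round 3 (k=41): L=8 R=151
Round 4 (k=35): L=151 R=164
Round 5 (k=8): L=164 R=176
Round 6 (k=33): L=176 R=19

Answer: 176 19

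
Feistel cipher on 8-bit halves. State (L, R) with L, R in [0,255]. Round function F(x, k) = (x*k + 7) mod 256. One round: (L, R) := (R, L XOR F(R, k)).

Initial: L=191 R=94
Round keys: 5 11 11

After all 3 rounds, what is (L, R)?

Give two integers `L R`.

Round 1 (k=5): L=94 R=98
Round 2 (k=11): L=98 R=99
Round 3 (k=11): L=99 R=42

Answer: 99 42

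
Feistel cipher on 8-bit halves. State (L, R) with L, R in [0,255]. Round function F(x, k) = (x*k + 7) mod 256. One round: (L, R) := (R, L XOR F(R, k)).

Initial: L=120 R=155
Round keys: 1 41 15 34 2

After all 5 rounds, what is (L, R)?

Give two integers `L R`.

Round 1 (k=1): L=155 R=218
Round 2 (k=41): L=218 R=106
Round 3 (k=15): L=106 R=231
Round 4 (k=34): L=231 R=223
Round 5 (k=2): L=223 R=34

Answer: 223 34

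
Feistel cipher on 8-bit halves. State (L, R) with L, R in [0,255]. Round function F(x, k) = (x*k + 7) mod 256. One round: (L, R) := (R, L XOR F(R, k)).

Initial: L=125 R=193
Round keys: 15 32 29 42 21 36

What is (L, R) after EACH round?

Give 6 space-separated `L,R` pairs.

Answer: 193,43 43,166 166,254 254,21 21,62 62,170

Derivation:
Round 1 (k=15): L=193 R=43
Round 2 (k=32): L=43 R=166
Round 3 (k=29): L=166 R=254
Round 4 (k=42): L=254 R=21
Round 5 (k=21): L=21 R=62
Round 6 (k=36): L=62 R=170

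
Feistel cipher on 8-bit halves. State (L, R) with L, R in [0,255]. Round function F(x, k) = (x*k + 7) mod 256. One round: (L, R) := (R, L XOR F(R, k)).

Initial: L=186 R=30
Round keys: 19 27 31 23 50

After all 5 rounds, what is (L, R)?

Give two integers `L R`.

Answer: 123 223

Derivation:
Round 1 (k=19): L=30 R=251
Round 2 (k=27): L=251 R=158
Round 3 (k=31): L=158 R=210
Round 4 (k=23): L=210 R=123
Round 5 (k=50): L=123 R=223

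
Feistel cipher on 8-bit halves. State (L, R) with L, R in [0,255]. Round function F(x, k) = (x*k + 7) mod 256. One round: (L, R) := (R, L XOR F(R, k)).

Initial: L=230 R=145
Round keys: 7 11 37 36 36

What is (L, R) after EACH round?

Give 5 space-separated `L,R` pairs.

Round 1 (k=7): L=145 R=24
Round 2 (k=11): L=24 R=158
Round 3 (k=37): L=158 R=197
Round 4 (k=36): L=197 R=37
Round 5 (k=36): L=37 R=254

Answer: 145,24 24,158 158,197 197,37 37,254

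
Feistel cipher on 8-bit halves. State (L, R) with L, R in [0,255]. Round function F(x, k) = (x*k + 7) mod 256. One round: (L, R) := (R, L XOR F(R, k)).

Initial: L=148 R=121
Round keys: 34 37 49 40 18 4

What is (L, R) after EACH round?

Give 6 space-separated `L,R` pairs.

Round 1 (k=34): L=121 R=141
Round 2 (k=37): L=141 R=17
Round 3 (k=49): L=17 R=197
Round 4 (k=40): L=197 R=222
Round 5 (k=18): L=222 R=102
Round 6 (k=4): L=102 R=65

Answer: 121,141 141,17 17,197 197,222 222,102 102,65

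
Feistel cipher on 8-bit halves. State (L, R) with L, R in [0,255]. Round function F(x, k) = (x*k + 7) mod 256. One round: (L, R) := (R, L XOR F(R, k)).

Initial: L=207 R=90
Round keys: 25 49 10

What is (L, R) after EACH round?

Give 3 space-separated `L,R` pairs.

Answer: 90,30 30,159 159,35

Derivation:
Round 1 (k=25): L=90 R=30
Round 2 (k=49): L=30 R=159
Round 3 (k=10): L=159 R=35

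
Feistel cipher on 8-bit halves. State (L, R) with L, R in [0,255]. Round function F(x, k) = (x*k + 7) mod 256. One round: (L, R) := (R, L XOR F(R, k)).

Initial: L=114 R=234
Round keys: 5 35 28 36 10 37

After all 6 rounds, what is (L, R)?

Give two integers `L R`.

Round 1 (k=5): L=234 R=235
Round 2 (k=35): L=235 R=194
Round 3 (k=28): L=194 R=212
Round 4 (k=36): L=212 R=21
Round 5 (k=10): L=21 R=13
Round 6 (k=37): L=13 R=253

Answer: 13 253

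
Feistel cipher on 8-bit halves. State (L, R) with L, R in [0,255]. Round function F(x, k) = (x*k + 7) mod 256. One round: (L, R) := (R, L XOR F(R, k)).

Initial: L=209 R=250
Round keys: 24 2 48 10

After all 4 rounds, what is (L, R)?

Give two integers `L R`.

Round 1 (k=24): L=250 R=166
Round 2 (k=2): L=166 R=169
Round 3 (k=48): L=169 R=17
Round 4 (k=10): L=17 R=24

Answer: 17 24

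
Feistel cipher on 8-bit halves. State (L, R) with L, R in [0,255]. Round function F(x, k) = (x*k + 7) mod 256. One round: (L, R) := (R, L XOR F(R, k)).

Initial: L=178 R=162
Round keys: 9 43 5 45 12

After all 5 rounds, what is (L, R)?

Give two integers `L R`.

Answer: 155 17

Derivation:
Round 1 (k=9): L=162 R=11
Round 2 (k=43): L=11 R=66
Round 3 (k=5): L=66 R=90
Round 4 (k=45): L=90 R=155
Round 5 (k=12): L=155 R=17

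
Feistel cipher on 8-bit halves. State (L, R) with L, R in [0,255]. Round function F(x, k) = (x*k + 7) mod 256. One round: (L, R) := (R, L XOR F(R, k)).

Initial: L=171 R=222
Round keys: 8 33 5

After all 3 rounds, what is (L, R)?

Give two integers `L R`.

Answer: 61 100

Derivation:
Round 1 (k=8): L=222 R=92
Round 2 (k=33): L=92 R=61
Round 3 (k=5): L=61 R=100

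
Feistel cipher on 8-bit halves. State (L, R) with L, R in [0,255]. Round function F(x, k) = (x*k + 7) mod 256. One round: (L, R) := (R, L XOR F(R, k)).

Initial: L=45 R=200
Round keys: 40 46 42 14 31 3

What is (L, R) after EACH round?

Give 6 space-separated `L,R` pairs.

Answer: 200,106 106,219 219,159 159,98 98,122 122,23

Derivation:
Round 1 (k=40): L=200 R=106
Round 2 (k=46): L=106 R=219
Round 3 (k=42): L=219 R=159
Round 4 (k=14): L=159 R=98
Round 5 (k=31): L=98 R=122
Round 6 (k=3): L=122 R=23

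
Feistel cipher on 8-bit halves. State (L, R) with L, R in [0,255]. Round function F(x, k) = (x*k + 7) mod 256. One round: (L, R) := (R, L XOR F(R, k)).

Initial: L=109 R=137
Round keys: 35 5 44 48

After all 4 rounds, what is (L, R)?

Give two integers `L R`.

Round 1 (k=35): L=137 R=175
Round 2 (k=5): L=175 R=251
Round 3 (k=44): L=251 R=132
Round 4 (k=48): L=132 R=60

Answer: 132 60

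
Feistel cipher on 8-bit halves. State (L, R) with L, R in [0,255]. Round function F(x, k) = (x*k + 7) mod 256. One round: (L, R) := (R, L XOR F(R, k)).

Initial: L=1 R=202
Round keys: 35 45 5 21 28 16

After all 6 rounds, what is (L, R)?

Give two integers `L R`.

Round 1 (k=35): L=202 R=164
Round 2 (k=45): L=164 R=17
Round 3 (k=5): L=17 R=248
Round 4 (k=21): L=248 R=78
Round 5 (k=28): L=78 R=119
Round 6 (k=16): L=119 R=57

Answer: 119 57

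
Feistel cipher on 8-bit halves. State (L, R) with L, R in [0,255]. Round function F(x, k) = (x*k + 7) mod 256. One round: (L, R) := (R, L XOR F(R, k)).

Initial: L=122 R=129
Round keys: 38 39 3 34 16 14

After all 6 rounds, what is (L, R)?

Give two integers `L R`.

Answer: 178 27

Derivation:
Round 1 (k=38): L=129 R=87
Round 2 (k=39): L=87 R=201
Round 3 (k=3): L=201 R=53
Round 4 (k=34): L=53 R=216
Round 5 (k=16): L=216 R=178
Round 6 (k=14): L=178 R=27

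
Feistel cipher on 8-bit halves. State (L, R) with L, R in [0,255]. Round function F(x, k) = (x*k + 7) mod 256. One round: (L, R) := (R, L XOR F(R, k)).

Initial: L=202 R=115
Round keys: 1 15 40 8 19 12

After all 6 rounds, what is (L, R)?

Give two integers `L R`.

Answer: 159 224

Derivation:
Round 1 (k=1): L=115 R=176
Round 2 (k=15): L=176 R=36
Round 3 (k=40): L=36 R=23
Round 4 (k=8): L=23 R=155
Round 5 (k=19): L=155 R=159
Round 6 (k=12): L=159 R=224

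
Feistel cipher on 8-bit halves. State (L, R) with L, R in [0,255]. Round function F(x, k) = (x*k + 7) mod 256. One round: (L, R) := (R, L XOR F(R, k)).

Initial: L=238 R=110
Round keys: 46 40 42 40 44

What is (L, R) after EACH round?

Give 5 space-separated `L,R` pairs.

Round 1 (k=46): L=110 R=37
Round 2 (k=40): L=37 R=161
Round 3 (k=42): L=161 R=84
Round 4 (k=40): L=84 R=134
Round 5 (k=44): L=134 R=91

Answer: 110,37 37,161 161,84 84,134 134,91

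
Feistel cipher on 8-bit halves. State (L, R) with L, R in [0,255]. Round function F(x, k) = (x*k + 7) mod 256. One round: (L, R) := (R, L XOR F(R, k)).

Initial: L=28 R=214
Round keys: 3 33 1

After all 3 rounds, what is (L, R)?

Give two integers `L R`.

Round 1 (k=3): L=214 R=149
Round 2 (k=33): L=149 R=234
Round 3 (k=1): L=234 R=100

Answer: 234 100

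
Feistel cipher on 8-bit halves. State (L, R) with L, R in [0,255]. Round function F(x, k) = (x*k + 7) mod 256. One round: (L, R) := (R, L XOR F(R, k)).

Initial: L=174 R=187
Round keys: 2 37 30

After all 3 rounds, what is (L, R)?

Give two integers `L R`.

Round 1 (k=2): L=187 R=211
Round 2 (k=37): L=211 R=61
Round 3 (k=30): L=61 R=254

Answer: 61 254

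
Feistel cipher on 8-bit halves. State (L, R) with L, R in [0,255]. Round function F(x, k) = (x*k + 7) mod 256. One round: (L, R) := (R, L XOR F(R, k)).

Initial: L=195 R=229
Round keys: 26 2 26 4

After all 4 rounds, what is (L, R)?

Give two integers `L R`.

Round 1 (k=26): L=229 R=138
Round 2 (k=2): L=138 R=254
Round 3 (k=26): L=254 R=89
Round 4 (k=4): L=89 R=149

Answer: 89 149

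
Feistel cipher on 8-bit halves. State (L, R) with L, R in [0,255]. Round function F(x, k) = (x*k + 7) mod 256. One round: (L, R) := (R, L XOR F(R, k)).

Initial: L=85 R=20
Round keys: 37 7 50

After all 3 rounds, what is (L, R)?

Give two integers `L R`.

Round 1 (k=37): L=20 R=190
Round 2 (k=7): L=190 R=45
Round 3 (k=50): L=45 R=111

Answer: 45 111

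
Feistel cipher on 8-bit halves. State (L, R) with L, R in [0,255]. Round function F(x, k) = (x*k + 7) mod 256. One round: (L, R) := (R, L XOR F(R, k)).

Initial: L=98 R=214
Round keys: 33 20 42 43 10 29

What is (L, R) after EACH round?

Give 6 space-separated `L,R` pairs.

Answer: 214,255 255,37 37,230 230,140 140,153 153,208

Derivation:
Round 1 (k=33): L=214 R=255
Round 2 (k=20): L=255 R=37
Round 3 (k=42): L=37 R=230
Round 4 (k=43): L=230 R=140
Round 5 (k=10): L=140 R=153
Round 6 (k=29): L=153 R=208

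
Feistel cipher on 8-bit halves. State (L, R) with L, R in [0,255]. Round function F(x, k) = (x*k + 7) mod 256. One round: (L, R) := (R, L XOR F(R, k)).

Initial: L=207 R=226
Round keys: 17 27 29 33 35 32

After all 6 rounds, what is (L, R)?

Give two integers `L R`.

Answer: 171 235

Derivation:
Round 1 (k=17): L=226 R=198
Round 2 (k=27): L=198 R=11
Round 3 (k=29): L=11 R=128
Round 4 (k=33): L=128 R=140
Round 5 (k=35): L=140 R=171
Round 6 (k=32): L=171 R=235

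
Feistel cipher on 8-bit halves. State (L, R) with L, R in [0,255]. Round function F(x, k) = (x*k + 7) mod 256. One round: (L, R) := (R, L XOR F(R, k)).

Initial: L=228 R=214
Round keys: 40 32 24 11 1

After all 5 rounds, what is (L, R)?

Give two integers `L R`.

Round 1 (k=40): L=214 R=147
Round 2 (k=32): L=147 R=177
Round 3 (k=24): L=177 R=12
Round 4 (k=11): L=12 R=58
Round 5 (k=1): L=58 R=77

Answer: 58 77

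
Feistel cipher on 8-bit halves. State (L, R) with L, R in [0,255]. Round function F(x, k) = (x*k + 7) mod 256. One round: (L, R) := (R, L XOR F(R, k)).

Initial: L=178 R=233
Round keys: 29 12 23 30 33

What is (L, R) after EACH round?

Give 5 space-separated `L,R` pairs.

Round 1 (k=29): L=233 R=222
Round 2 (k=12): L=222 R=134
Round 3 (k=23): L=134 R=207
Round 4 (k=30): L=207 R=207
Round 5 (k=33): L=207 R=121

Answer: 233,222 222,134 134,207 207,207 207,121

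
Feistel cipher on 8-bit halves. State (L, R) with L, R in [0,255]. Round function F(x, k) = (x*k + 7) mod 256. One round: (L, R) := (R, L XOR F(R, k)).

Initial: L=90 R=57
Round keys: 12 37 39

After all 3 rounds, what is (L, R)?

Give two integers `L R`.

Round 1 (k=12): L=57 R=233
Round 2 (k=37): L=233 R=141
Round 3 (k=39): L=141 R=107

Answer: 141 107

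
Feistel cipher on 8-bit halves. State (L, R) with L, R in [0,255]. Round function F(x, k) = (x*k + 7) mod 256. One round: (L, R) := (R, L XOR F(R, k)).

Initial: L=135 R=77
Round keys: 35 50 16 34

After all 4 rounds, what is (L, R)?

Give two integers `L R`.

Answer: 78 231

Derivation:
Round 1 (k=35): L=77 R=9
Round 2 (k=50): L=9 R=132
Round 3 (k=16): L=132 R=78
Round 4 (k=34): L=78 R=231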